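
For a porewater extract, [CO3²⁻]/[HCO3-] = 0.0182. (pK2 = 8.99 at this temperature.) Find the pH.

From K2 = [H⁺][CO3²⁻]/[HCO3-]:  pH = pK2 + log₁₀([CO3²⁻]/[HCO3-])
log₁₀(0.0182) = -1.740
pH = 8.99 + (-1.740) = 7.25

pH = 7.25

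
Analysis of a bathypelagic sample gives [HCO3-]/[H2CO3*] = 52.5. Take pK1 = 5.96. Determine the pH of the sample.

pH = 7.68

From K1 = [H⁺][HCO3-]/[H2CO3*]:  pH = pK1 + log₁₀([HCO3-]/[H2CO3*])
log₁₀(52.5) = +1.720
pH = 5.96 + (+1.720) = 7.68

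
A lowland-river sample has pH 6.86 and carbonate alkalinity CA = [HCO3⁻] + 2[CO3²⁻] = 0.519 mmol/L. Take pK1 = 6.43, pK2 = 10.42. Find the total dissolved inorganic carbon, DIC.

CA = [HCO3⁻] + 2[CO3²⁻] = (α₁ + 2α₂)·DIC
At pH 6.86: [H⁺]/K1 = 10^-0.43 = 0.37154, K2/[H⁺] = 10^-3.56 = 0.00027542
α₁ = 1/(1 + 0.37154 + 0.00027542) = 1/1.3718 = 0.7290; α₂ = α₁·K2/[H⁺] = 0.0002008
α₁ + 2α₂ = 0.7294
DIC = CA / (α₁ + 2α₂) = 0.519 / 0.7294 = 0.712 mmol/L

DIC = 0.712 mmol/L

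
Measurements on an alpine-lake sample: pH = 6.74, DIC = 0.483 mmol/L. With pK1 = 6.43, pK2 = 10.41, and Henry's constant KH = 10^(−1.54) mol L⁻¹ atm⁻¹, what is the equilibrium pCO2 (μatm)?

α₀ = 1 / (1 + K1/[H⁺] + K1K2/[H⁺]²) = 1 / (1 + 10^+0.31 + 10^-3.36)
   = 1 / (1 + 2.0417 + 0.00043652) = 1/3.0422 = 0.3287
[CO2*] = α₀ × DIC = 0.3287 × 0.483 = 0.1588 mmol/L
pCO2 = [CO2*]/KH = 1.588×10^-4 / 2.884×10^-2 = 5510 μatm

pCO2 = 5510 μatm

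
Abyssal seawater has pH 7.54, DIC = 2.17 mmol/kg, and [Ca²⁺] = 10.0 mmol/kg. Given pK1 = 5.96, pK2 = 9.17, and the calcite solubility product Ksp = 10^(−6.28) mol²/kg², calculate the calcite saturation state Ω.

α₂ = 1 / (1 + [H⁺]/K2 + [H⁺]²/(K1K2)) = 1 / (1 + 10^+1.63 + 10^+0.05)
   = 1 / (1 + 42.658 + 1.1220) = 1/44.780 = 0.02233
[CO3²⁻] = α₂ × DIC = 0.02233 × 2.17 = 0.04846 mmol/kg
Ksp = 10^(−6.28) = 5.248×10^-7
Ω = [Ca²⁺][CO3²⁻]/Ksp = (10.0×10^-3)(4.846×10^-5) / 5.248×10^-7 = 0.923

Ω = 0.923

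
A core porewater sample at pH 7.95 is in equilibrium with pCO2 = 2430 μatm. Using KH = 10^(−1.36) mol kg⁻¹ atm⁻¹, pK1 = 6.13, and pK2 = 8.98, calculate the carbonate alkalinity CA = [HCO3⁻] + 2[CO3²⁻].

[CO2*] = KH · pCO2 = 10^(−1.36) × 2430×10^-6 = 1.061×10^-4 mol/kg
α₀ = 1/(1 + K1/[H⁺] + K1K2/[H⁺]²) = 1/(1 + 10^+1.82 + 10^+0.79) = 0.01365
DIC = [CO2*]/α₀ = 1.061×10^-4 / 0.01365 = 7.768 mmol/kg
CA = (α₁ + 2α₂)·DIC = (0.9022 + 2×0.08419) × 7.768 = 8.32 mmol/kg

CA = 8.32 mmol/kg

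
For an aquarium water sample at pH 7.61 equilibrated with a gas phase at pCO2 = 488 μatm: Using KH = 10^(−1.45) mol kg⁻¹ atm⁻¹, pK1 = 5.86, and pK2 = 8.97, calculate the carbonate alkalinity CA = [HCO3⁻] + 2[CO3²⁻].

[CO2*] = KH · pCO2 = 10^(−1.45) × 488×10^-6 = 1.731×10^-5 mol/kg
α₀ = 1/(1 + K1/[H⁺] + K1K2/[H⁺]²) = 1/(1 + 10^+1.75 + 10^+0.39) = 0.01675
DIC = [CO2*]/α₀ = 1.731×10^-5 / 0.01675 = 1.034 mmol/kg
CA = (α₁ + 2α₂)·DIC = (0.9421 + 2×0.04113) × 1.034 = 1.06 mmol/kg

CA = 1.06 mmol/kg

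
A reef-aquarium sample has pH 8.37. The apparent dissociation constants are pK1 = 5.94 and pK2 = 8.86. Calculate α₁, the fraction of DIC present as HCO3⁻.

α₁ = 1 / (1 + [H⁺]/K1 + K2/[H⁺]) = 1 / (1 + 10^-2.43 + 10^-0.49)
   = 1 / (1 + 0.0037154 + 0.32359) = 1/1.3273 = 0.7534

α₁ = 0.753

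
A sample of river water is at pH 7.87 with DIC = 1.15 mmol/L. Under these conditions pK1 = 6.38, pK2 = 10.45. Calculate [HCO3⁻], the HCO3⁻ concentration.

[HCO3⁻] = 1.11 mmol/L

α₁ = 1 / (1 + [H⁺]/K1 + K2/[H⁺]) = 1 / (1 + 10^-1.49 + 10^-2.58)
   = 1 / (1 + 0.032359 + 0.0026303) = 1/1.0350 = 0.9662
[HCO3⁻] = α₁ × DIC = 0.9662 × 1.15 = 1.11 mmol/L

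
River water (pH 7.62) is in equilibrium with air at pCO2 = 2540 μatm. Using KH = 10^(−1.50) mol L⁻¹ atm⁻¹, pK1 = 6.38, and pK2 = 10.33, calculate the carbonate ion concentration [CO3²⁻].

[CO2*] = KH · pCO2 = 10^(−1.50) × 2540×10^-6 = 8.032×10^-5 mol/L
α₀ = 1/(1 + K1/[H⁺] + K1K2/[H⁺]²) = 1/(1 + 10^+1.24 + 10^-1.47) = 0.05431
DIC = [CO2*]/α₀ = 8.032×10^-5 / 0.05431 = 1.479 mmol/L
[CO3²⁻] = α₂·DIC; α₂ = 0.001840, so [CO3²⁻] = 0.001840 × 1.479 = 0.00272 mmol/L = 2.72 μmol/L

[CO3²⁻] = 2.72 μmol/L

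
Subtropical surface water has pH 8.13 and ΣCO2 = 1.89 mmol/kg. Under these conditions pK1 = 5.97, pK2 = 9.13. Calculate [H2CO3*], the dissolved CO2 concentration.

α₀ = 1 / (1 + K1/[H⁺] + K1K2/[H⁺]²) = 1 / (1 + 10^+2.16 + 10^+1.16)
   = 1 / (1 + 144.54 + 14.454) = 1/160.00 = 0.006250
[CO2*] = α₀ × DIC = 0.006250 × 1.89 = 0.0118 mmol/kg = 11.8 μmol/kg

[CO2*] = 11.8 μmol/kg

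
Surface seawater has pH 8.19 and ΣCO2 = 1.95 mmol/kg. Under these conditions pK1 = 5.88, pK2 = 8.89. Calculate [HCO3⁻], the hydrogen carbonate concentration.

α₁ = 1 / (1 + [H⁺]/K1 + K2/[H⁺]) = 1 / (1 + 10^-2.31 + 10^-0.70)
   = 1 / (1 + 0.0048978 + 0.19953) = 1/1.2044 = 0.8303
[HCO3⁻] = α₁ × DIC = 0.8303 × 1.95 = 1.62 mmol/kg

[HCO3⁻] = 1.62 mmol/kg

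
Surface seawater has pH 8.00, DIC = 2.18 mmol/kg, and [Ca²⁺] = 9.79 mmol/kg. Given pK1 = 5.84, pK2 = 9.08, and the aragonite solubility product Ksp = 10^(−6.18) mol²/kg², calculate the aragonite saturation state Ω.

α₂ = 1 / (1 + [H⁺]/K2 + [H⁺]²/(K1K2)) = 1 / (1 + 10^+1.08 + 10^-1.08)
   = 1 / (1 + 12.023 + 0.083176) = 1/13.106 = 0.07630
[CO3²⁻] = α₂ × DIC = 0.07630 × 2.18 = 0.1663 mmol/kg
Ksp = 10^(−6.18) = 6.607×10^-7
Ω = [Ca²⁺][CO3²⁻]/Ksp = (9.79×10^-3)(1.663×10^-4) / 6.607×10^-7 = 2.46

Ω = 2.46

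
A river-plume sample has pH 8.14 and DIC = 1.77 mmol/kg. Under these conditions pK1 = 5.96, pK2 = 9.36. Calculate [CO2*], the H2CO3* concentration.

[CO2*] = 11.0 μmol/kg

α₀ = 1 / (1 + K1/[H⁺] + K1K2/[H⁺]²) = 1 / (1 + 10^+2.18 + 10^+0.96)
   = 1 / (1 + 151.36 + 9.1201) = 1/161.48 = 0.006193
[CO2*] = α₀ × DIC = 0.006193 × 1.77 = 0.0110 mmol/kg = 11.0 μmol/kg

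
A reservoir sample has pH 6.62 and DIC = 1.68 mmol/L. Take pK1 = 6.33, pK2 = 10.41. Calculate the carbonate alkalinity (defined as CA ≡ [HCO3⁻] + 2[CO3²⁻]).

CA = [HCO3⁻] + 2[CO3²⁻] = (α₁ + 2α₂)·DIC
At pH 6.62: [H⁺]/K1 = 10^-0.29 = 0.51286, K2/[H⁺] = 10^-3.79 = 0.00016218
α₁ = 1/(1 + 0.51286 + 0.00016218) = 1/1.5130 = 0.6609; α₂ = α₁·K2/[H⁺] = 0.0001072
α₁ + 2α₂ = 0.6611
CA = 0.6611 × 1.68 = 1.11 mmol/L

CA = 1.11 mmol/L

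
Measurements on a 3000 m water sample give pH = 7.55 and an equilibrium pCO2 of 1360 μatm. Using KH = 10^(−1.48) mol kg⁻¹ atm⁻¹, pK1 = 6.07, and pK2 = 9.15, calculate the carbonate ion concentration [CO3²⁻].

[CO2*] = KH · pCO2 = 10^(−1.48) × 1360×10^-6 = 4.503×10^-5 mol/kg
α₀ = 1/(1 + K1/[H⁺] + K1K2/[H⁺]²) = 1/(1 + 10^+1.48 + 10^-0.12) = 0.03129
DIC = [CO2*]/α₀ = 4.503×10^-5 / 0.03129 = 1.439 mmol/kg
[CO3²⁻] = α₂·DIC; α₂ = 0.02374, so [CO3²⁻] = 0.02374 × 1.439 = 0.0342 mmol/kg

[CO3²⁻] = 0.0342 mmol/kg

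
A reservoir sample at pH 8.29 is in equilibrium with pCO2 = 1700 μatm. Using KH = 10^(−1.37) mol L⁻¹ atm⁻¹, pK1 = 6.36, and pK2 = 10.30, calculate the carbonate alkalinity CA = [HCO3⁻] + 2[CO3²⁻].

[CO2*] = KH · pCO2 = 10^(−1.37) × 1700×10^-6 = 7.252×10^-5 mol/L
α₀ = 1/(1 + K1/[H⁺] + K1K2/[H⁺]²) = 1/(1 + 10^+1.93 + 10^-0.08) = 0.01150
DIC = [CO2*]/α₀ = 7.252×10^-5 / 0.01150 = 6.305 mmol/L
CA = (α₁ + 2α₂)·DIC = (0.9789 + 2×0.009566) × 6.305 = 6.29 mmol/L

CA = 6.29 mmol/L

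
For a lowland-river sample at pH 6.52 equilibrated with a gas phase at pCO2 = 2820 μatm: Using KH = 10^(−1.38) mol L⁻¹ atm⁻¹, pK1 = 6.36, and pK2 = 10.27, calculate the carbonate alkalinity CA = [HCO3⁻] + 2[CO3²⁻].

[CO2*] = KH · pCO2 = 10^(−1.38) × 2820×10^-6 = 1.176×10^-4 mol/L
α₀ = 1/(1 + K1/[H⁺] + K1K2/[H⁺]²) = 1/(1 + 10^+0.16 + 10^-3.59) = 0.4089
DIC = [CO2*]/α₀ = 1.176×10^-4 / 0.4089 = 0.2875 mmol/L
CA = (α₁ + 2α₂)·DIC = (0.5910 + 2×0.0001051) × 0.2875 = 0.170 mmol/L

CA = 0.170 mmol/L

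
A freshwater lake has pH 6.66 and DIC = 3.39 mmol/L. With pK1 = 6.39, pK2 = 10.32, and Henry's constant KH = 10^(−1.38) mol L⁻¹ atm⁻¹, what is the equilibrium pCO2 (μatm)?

α₀ = 1 / (1 + K1/[H⁺] + K1K2/[H⁺]²) = 1 / (1 + 10^+0.27 + 10^-3.39)
   = 1 / (1 + 1.8621 + 0.00040738) = 1/2.8625 = 0.3493
[CO2*] = α₀ × DIC = 0.3493 × 3.39 = 1.184 mmol/L
pCO2 = [CO2*]/KH = 1.184×10^-3 / 4.169×10^-2 = 2.84×10^4 μatm

pCO2 = 2.84×10^4 μatm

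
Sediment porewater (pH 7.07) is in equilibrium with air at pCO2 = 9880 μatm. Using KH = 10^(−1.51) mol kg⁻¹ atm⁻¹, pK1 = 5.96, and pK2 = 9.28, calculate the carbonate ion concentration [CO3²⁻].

[CO2*] = KH · pCO2 = 10^(−1.51) × 9880×10^-6 = 3.053×10^-4 mol/kg
α₀ = 1/(1 + K1/[H⁺] + K1K2/[H⁺]²) = 1/(1 + 10^+1.11 + 10^-1.10) = 0.07162
DIC = [CO2*]/α₀ = 3.053×10^-4 / 0.07162 = 4.263 mmol/kg
[CO3²⁻] = α₂·DIC; α₂ = 0.005689, so [CO3²⁻] = 0.005689 × 4.263 = 0.0243 mmol/kg

[CO3²⁻] = 0.0243 mmol/kg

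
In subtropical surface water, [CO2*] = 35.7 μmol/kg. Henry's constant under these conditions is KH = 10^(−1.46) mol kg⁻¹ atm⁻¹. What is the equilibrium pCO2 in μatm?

KH = 10^(−1.46) = 3.467×10^-2 mol kg⁻¹ atm⁻¹
pCO2 = [CO2*]/KH = 35.7×10^-6 / 3.467×10^-2 = 1.03×10^-3 atm = 1030 μatm

pCO2 = 1030 μatm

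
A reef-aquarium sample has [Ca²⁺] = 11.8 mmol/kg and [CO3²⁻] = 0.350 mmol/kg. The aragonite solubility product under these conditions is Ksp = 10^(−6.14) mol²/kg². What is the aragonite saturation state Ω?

Ω = 5.70

Ksp = 10^(−6.14) = 7.244×10^-7
Ω = [Ca²⁺][CO3²⁻]/Ksp = (11.8×10^-3)(0.350×10^-3) / 7.244×10^-7 = 5.70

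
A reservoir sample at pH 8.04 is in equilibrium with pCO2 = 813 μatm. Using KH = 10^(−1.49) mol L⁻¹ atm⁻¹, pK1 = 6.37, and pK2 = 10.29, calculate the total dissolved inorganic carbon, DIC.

DIC = 1.26 mmol/L

[CO2*] = KH · pCO2 = 10^(−1.49) × 813×10^-6 = 2.631×10^-5 mol/L
α₀ = 1/(1 + K1/[H⁺] + K1K2/[H⁺]²) = 1/(1 + 10^+1.67 + 10^-0.58) = 0.02082
DIC = [CO2*]/α₀ = 2.631×10^-5 / 0.02082 = 1.26 mmol/L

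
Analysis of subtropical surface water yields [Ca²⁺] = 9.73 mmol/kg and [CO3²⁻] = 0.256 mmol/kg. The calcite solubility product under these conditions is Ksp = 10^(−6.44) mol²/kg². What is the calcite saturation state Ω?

Ksp = 10^(−6.44) = 3.631×10^-7
Ω = [Ca²⁺][CO3²⁻]/Ksp = (9.73×10^-3)(0.256×10^-3) / 3.631×10^-7 = 6.86

Ω = 6.86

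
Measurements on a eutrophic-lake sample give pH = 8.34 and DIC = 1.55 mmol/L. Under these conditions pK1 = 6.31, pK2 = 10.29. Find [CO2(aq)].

α₀ = 1 / (1 + K1/[H⁺] + K1K2/[H⁺]²) = 1 / (1 + 10^+2.03 + 10^+0.08)
   = 1 / (1 + 107.15 + 1.2023) = 1/109.35 = 0.009145
[CO2*] = α₀ × DIC = 0.009145 × 1.55 = 0.0142 mmol/L = 14.2 μmol/L

[CO2*] = 14.2 μmol/L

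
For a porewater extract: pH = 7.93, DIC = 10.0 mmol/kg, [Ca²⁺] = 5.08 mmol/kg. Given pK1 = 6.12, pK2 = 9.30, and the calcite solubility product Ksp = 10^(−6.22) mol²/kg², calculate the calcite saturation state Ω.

α₂ = 1 / (1 + [H⁺]/K2 + [H⁺]²/(K1K2)) = 1 / (1 + 10^+1.37 + 10^-0.44)
   = 1 / (1 + 23.442 + 0.36308) = 1/24.805 = 0.04031
[CO3²⁻] = α₂ × DIC = 0.04031 × 10.0 = 0.4031 mmol/kg
Ksp = 10^(−6.22) = 6.026×10^-7
Ω = [Ca²⁺][CO3²⁻]/Ksp = (5.08×10^-3)(4.031×10^-4) / 6.026×10^-7 = 3.40

Ω = 3.40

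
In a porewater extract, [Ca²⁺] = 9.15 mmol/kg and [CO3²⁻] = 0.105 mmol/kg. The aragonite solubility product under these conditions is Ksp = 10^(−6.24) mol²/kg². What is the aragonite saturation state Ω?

Ω = 1.67

Ksp = 10^(−6.24) = 5.754×10^-7
Ω = [Ca²⁺][CO3²⁻]/Ksp = (9.15×10^-3)(0.105×10^-3) / 5.754×10^-7 = 1.67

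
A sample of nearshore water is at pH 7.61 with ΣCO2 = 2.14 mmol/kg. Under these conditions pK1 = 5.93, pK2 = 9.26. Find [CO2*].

[CO2*] = 0.0429 mmol/kg

α₀ = 1 / (1 + K1/[H⁺] + K1K2/[H⁺]²) = 1 / (1 + 10^+1.68 + 10^+0.03)
   = 1 / (1 + 47.863 + 1.0715) = 1/49.935 = 0.02003
[CO2*] = α₀ × DIC = 0.02003 × 2.14 = 0.0429 mmol/kg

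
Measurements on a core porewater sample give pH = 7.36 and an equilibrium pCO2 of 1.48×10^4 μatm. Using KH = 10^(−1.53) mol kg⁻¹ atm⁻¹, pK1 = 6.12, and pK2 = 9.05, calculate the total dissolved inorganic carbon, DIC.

DIC = 8.18 mmol/kg

[CO2*] = KH · pCO2 = 10^(−1.53) × 1.48×10^4×10^-6 = 4.368×10^-4 mol/kg
α₀ = 1/(1 + K1/[H⁺] + K1K2/[H⁺]²) = 1/(1 + 10^+1.24 + 10^-0.45) = 0.05338
DIC = [CO2*]/α₀ = 4.368×10^-4 / 0.05338 = 8.18 mmol/kg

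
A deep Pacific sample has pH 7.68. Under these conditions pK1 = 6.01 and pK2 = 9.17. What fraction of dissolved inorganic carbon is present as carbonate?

α₂ = 0.0307

α₂ = 1 / (1 + [H⁺]/K2 + [H⁺]²/(K1K2)) = 1 / (1 + 10^+1.49 + 10^-0.18)
   = 1 / (1 + 30.903 + 0.66069) = 1/32.564 = 0.03071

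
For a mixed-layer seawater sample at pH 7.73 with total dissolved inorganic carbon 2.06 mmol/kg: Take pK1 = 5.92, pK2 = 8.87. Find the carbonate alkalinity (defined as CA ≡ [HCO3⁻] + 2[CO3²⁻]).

CA = [HCO3⁻] + 2[CO3²⁻] = (α₁ + 2α₂)·DIC
At pH 7.73: [H⁺]/K1 = 10^-1.81 = 0.015488, K2/[H⁺] = 10^-1.14 = 0.072444
α₁ = 1/(1 + 0.015488 + 0.072444) = 1/1.0879 = 0.9192; α₂ = α₁·K2/[H⁺] = 0.06659
α₁ + 2α₂ = 1.0524
CA = 1.0524 × 2.06 = 2.17 mmol/kg

CA = 2.17 mmol/kg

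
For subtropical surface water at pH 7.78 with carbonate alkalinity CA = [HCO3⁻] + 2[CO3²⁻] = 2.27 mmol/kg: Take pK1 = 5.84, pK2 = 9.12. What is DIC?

DIC = 2.20 mmol/kg

CA = [HCO3⁻] + 2[CO3²⁻] = (α₁ + 2α₂)·DIC
At pH 7.78: [H⁺]/K1 = 10^-1.94 = 0.011482, K2/[H⁺] = 10^-1.34 = 0.045709
α₁ = 1/(1 + 0.011482 + 0.045709) = 1/1.0572 = 0.9459; α₂ = α₁·K2/[H⁺] = 0.04324
α₁ + 2α₂ = 1.0324
DIC = CA / (α₁ + 2α₂) = 2.27 / 1.0324 = 2.20 mmol/kg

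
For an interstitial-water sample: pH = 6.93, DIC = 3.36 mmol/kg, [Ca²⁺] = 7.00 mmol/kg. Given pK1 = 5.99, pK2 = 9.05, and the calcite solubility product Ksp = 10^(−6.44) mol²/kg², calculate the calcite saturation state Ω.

α₂ = 1 / (1 + [H⁺]/K2 + [H⁺]²/(K1K2)) = 1 / (1 + 10^+2.12 + 10^+1.18)
   = 1 / (1 + 131.83 + 15.136) = 1/147.96 = 0.006759
[CO3²⁻] = α₂ × DIC = 0.006759 × 3.36 = 0.02271 mmol/kg
Ksp = 10^(−6.44) = 3.631×10^-7
Ω = [Ca²⁺][CO3²⁻]/Ksp = (7.00×10^-3)(2.271×10^-5) / 3.631×10^-7 = 0.438

Ω = 0.438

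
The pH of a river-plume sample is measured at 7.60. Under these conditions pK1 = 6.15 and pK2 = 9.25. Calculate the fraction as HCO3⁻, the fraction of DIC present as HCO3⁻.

α₁ = 1 / (1 + [H⁺]/K1 + K2/[H⁺]) = 1 / (1 + 10^-1.45 + 10^-1.65)
   = 1 / (1 + 0.035481 + 0.022387) = 1/1.0579 = 0.9453

α₁ = 0.945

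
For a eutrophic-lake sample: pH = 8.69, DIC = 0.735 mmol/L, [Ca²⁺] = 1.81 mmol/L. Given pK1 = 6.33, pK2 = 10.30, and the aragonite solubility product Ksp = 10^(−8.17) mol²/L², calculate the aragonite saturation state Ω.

α₂ = 1 / (1 + [H⁺]/K2 + [H⁺]²/(K1K2)) = 1 / (1 + 10^+1.61 + 10^-0.75)
   = 1 / (1 + 40.738 + 0.17783) = 1/41.916 = 0.02386
[CO3²⁻] = α₂ × DIC = 0.02386 × 0.735 = 0.01754 mmol/L = 17.54 μmol/L
Ksp = 10^(−8.17) = 6.761×10^-9
Ω = [Ca²⁺][CO3²⁻]/Ksp = (1.81×10^-3)(1.754×10^-5) / 6.761×10^-9 = 4.69

Ω = 4.69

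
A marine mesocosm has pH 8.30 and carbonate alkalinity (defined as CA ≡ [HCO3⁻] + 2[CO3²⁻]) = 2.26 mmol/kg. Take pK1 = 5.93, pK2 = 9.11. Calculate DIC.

DIC = 2.00 mmol/kg

CA = [HCO3⁻] + 2[CO3²⁻] = (α₁ + 2α₂)·DIC
At pH 8.30: [H⁺]/K1 = 10^-2.37 = 0.0042658, K2/[H⁺] = 10^-0.81 = 0.15488
α₁ = 1/(1 + 0.0042658 + 0.15488) = 1/1.1591 = 0.8627; α₂ = α₁·K2/[H⁺] = 0.1336
α₁ + 2α₂ = 1.1299
DIC = CA / (α₁ + 2α₂) = 2.26 / 1.1299 = 2.00 mmol/kg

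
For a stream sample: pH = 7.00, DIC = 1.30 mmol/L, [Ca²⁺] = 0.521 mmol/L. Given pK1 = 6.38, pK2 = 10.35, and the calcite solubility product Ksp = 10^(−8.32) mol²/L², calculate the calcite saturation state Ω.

α₂ = 1 / (1 + [H⁺]/K2 + [H⁺]²/(K1K2)) = 1 / (1 + 10^+3.35 + 10^+2.73)
   = 1 / (1 + 2238.7 + 537.03) = 1/2776.8 = 0.0003601
[CO3²⁻] = α₂ × DIC = 0.0003601 × 1.30 = 0.0004682 mmol/L = 0.4682 μmol/L
Ksp = 10^(−8.32) = 4.786×10^-9
Ω = [Ca²⁺][CO3²⁻]/Ksp = (0.521×10^-3)(4.682×10^-7) / 4.786×10^-9 = 0.0510

Ω = 0.0510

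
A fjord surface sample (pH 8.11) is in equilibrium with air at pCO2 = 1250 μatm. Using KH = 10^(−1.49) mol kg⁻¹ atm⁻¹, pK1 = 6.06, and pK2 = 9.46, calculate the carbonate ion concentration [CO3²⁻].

[CO3²⁻] = 0.203 mmol/kg

[CO2*] = KH · pCO2 = 10^(−1.49) × 1250×10^-6 = 4.045×10^-5 mol/kg
α₀ = 1/(1 + K1/[H⁺] + K1K2/[H⁺]²) = 1/(1 + 10^+2.05 + 10^+0.70) = 0.008459
DIC = [CO2*]/α₀ = 4.045×10^-5 / 0.008459 = 4.782 mmol/kg
[CO3²⁻] = α₂·DIC; α₂ = 0.04240, so [CO3²⁻] = 0.04240 × 4.782 = 0.203 mmol/kg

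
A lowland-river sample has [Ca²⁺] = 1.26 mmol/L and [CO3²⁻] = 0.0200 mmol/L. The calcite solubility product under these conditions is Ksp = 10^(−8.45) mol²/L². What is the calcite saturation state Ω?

Ksp = 10^(−8.45) = 3.548×10^-9
Ω = [Ca²⁺][CO3²⁻]/Ksp = (1.26×10^-3)(0.0200×10^-3) / 3.548×10^-9 = 7.10

Ω = 7.10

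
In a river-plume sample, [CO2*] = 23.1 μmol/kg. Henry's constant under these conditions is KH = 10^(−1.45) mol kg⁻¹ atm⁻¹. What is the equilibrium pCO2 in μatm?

pCO2 = 651 μatm

KH = 10^(−1.45) = 3.548×10^-2 mol kg⁻¹ atm⁻¹
pCO2 = [CO2*]/KH = 23.1×10^-6 / 3.548×10^-2 = 6.51×10^-4 atm = 651 μatm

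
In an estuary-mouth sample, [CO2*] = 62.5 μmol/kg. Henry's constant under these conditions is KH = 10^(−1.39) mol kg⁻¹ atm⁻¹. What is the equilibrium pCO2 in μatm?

pCO2 = 1530 μatm

KH = 10^(−1.39) = 4.074×10^-2 mol kg⁻¹ atm⁻¹
pCO2 = [CO2*]/KH = 62.5×10^-6 / 4.074×10^-2 = 1.53×10^-3 atm = 1530 μatm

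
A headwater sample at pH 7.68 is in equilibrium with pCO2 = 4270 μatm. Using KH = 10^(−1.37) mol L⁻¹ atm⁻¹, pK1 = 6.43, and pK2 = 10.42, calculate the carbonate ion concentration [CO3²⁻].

[CO2*] = KH · pCO2 = 10^(−1.37) × 4270×10^-6 = 1.821×10^-4 mol/L
α₀ = 1/(1 + K1/[H⁺] + K1K2/[H⁺]²) = 1/(1 + 10^+1.25 + 10^-1.49) = 0.05315
DIC = [CO2*]/α₀ = 1.821×10^-4 / 0.05315 = 3.427 mmol/L
[CO3²⁻] = α₂·DIC; α₂ = 0.001720, so [CO3²⁻] = 0.001720 × 3.427 = 0.00589 mmol/L = 5.89 μmol/L

[CO3²⁻] = 5.89 μmol/L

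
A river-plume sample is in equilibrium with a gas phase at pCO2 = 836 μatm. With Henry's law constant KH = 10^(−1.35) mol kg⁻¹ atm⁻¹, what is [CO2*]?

[CO2*] = 37.3 μmol/kg

KH = 10^(−1.35) = 4.467×10^-2 mol kg⁻¹ atm⁻¹
[CO2*] = KH · pCO2 = 4.467×10^-2 × 836×10^-6 atm = 3.73×10^-5 mol/kg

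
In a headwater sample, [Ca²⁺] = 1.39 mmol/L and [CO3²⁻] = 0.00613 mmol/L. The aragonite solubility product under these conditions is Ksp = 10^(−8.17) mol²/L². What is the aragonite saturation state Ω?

Ω = 1.26

Ksp = 10^(−8.17) = 6.761×10^-9
Ω = [Ca²⁺][CO3²⁻]/Ksp = (1.39×10^-3)(0.00613×10^-3) / 6.761×10^-9 = 1.26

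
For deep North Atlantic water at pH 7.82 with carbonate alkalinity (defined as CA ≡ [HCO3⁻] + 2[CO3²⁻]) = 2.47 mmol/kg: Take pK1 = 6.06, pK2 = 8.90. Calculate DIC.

CA = [HCO3⁻] + 2[CO3²⁻] = (α₁ + 2α₂)·DIC
At pH 7.82: [H⁺]/K1 = 10^-1.76 = 0.017378, K2/[H⁺] = 10^-1.08 = 0.083176
α₁ = 1/(1 + 0.017378 + 0.083176) = 1/1.1006 = 0.9086; α₂ = α₁·K2/[H⁺] = 0.07558
α₁ + 2α₂ = 1.0598
DIC = CA / (α₁ + 2α₂) = 2.47 / 1.0598 = 2.33 mmol/kg

DIC = 2.33 mmol/kg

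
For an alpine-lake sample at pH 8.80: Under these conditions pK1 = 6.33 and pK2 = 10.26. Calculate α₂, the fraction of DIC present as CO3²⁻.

α₂ = 0.0334

α₂ = 1 / (1 + [H⁺]/K2 + [H⁺]²/(K1K2)) = 1 / (1 + 10^+1.46 + 10^-1.01)
   = 1 / (1 + 28.840 + 0.097724) = 1/29.938 = 0.03340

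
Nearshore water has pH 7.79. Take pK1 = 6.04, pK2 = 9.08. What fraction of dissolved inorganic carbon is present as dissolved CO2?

α₀ = 0.0166

α₀ = 1 / (1 + K1/[H⁺] + K1K2/[H⁺]²) = 1 / (1 + 10^+1.75 + 10^+0.46)
   = 1 / (1 + 56.234 + 2.8840) = 1/60.118 = 0.01663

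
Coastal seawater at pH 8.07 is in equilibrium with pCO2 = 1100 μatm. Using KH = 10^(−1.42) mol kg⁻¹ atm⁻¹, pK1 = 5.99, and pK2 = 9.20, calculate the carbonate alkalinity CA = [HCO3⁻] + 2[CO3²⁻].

[CO2*] = KH · pCO2 = 10^(−1.42) × 1100×10^-6 = 4.182×10^-5 mol/kg
α₀ = 1/(1 + K1/[H⁺] + K1K2/[H⁺]²) = 1/(1 + 10^+2.08 + 10^+0.95) = 0.007684
DIC = [CO2*]/α₀ = 4.182×10^-5 / 0.007684 = 5.443 mmol/kg
CA = (α₁ + 2α₂)·DIC = (0.9238 + 2×0.06848) × 5.443 = 5.77 mmol/kg

CA = 5.77 mmol/kg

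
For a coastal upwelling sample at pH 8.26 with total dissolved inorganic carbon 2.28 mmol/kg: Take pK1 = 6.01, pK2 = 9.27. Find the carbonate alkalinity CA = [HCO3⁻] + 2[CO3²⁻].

CA = 2.47 mmol/kg

CA = [HCO3⁻] + 2[CO3²⁻] = (α₁ + 2α₂)·DIC
At pH 8.26: [H⁺]/K1 = 10^-2.25 = 0.0056234, K2/[H⁺] = 10^-1.01 = 0.097724
α₁ = 1/(1 + 0.0056234 + 0.097724) = 1/1.1033 = 0.9063; α₂ = α₁·K2/[H⁺] = 0.08857
α₁ + 2α₂ = 1.0835
CA = 1.0835 × 2.28 = 2.47 mmol/kg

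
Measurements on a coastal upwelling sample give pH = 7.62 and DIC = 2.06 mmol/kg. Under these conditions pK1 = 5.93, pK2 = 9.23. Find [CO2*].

[CO2*] = 0.0402 mmol/kg

α₀ = 1 / (1 + K1/[H⁺] + K1K2/[H⁺]²) = 1 / (1 + 10^+1.69 + 10^+0.08)
   = 1 / (1 + 48.978 + 1.2023) = 1/51.180 = 0.01954
[CO2*] = α₀ × DIC = 0.01954 × 2.06 = 0.0402 mmol/kg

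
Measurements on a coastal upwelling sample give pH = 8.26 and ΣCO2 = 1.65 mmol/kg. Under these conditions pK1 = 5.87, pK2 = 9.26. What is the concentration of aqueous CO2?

[CO2*] = 6.09 μmol/kg

α₀ = 1 / (1 + K1/[H⁺] + K1K2/[H⁺]²) = 1 / (1 + 10^+2.39 + 10^+1.39)
   = 1 / (1 + 245.47 + 24.547) = 1/271.02 = 0.003690
[CO2*] = α₀ × DIC = 0.003690 × 1.65 = 0.00609 mmol/kg = 6.09 μmol/kg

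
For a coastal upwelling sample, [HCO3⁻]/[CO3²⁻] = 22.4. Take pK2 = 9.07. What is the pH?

pH = 7.72

From K2 = [H⁺][CO3²⁻]/[HCO3⁻]:  pH = pK2 − log₁₀([HCO3⁻]/[CO3²⁻])
log₁₀(22.4) = +1.350
pH = 9.07 − (+1.350) = 7.72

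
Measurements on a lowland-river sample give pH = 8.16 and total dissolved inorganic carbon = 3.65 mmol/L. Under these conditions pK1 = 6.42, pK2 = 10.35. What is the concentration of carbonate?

[CO3²⁻] = 0.0230 mmol/L

α₂ = 1 / (1 + [H⁺]/K2 + [H⁺]²/(K1K2)) = 1 / (1 + 10^+2.19 + 10^+0.45)
   = 1 / (1 + 154.88 + 2.8184) = 1/158.70 = 0.006301
[CO3²⁻] = α₂ × DIC = 0.006301 × 3.65 = 0.0230 mmol/L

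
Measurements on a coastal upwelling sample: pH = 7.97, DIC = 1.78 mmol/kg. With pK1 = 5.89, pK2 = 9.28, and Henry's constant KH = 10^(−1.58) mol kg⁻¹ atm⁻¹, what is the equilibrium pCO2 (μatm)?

pCO2 = 532 μatm

α₀ = 1 / (1 + K1/[H⁺] + K1K2/[H⁺]²) = 1 / (1 + 10^+2.08 + 10^+0.77)
   = 1 / (1 + 120.23 + 5.8884) = 1/127.11 = 0.007867
[CO2*] = α₀ × DIC = 0.007867 × 1.78 = 0.01400 mmol/kg = 14.00 μmol/kg
pCO2 = [CO2*]/KH = 1.400×10^-5 / 2.630×10^-2 = 532 μatm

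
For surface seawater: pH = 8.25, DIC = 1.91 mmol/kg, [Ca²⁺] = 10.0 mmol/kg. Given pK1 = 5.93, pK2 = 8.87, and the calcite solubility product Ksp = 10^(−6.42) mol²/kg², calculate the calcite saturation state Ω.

α₂ = 1 / (1 + [H⁺]/K2 + [H⁺]²/(K1K2)) = 1 / (1 + 10^+0.62 + 10^-1.70)
   = 1 / (1 + 4.1687 + 0.019953) = 1/5.1886 = 0.1927
[CO3²⁻] = α₂ × DIC = 0.1927 × 1.91 = 0.3681 mmol/kg
Ksp = 10^(−6.42) = 3.802×10^-7
Ω = [Ca²⁺][CO3²⁻]/Ksp = (10.0×10^-3)(3.681×10^-4) / 3.802×10^-7 = 9.68

Ω = 9.68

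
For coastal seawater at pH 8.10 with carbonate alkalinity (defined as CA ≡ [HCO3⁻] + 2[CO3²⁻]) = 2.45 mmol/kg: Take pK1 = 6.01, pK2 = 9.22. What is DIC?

CA = [HCO3⁻] + 2[CO3²⁻] = (α₁ + 2α₂)·DIC
At pH 8.10: [H⁺]/K1 = 10^-2.09 = 0.0081283, K2/[H⁺] = 10^-1.12 = 0.075858
α₁ = 1/(1 + 0.0081283 + 0.075858) = 1/1.0840 = 0.9225; α₂ = α₁·K2/[H⁺] = 0.06998
α₁ + 2α₂ = 1.0625
DIC = CA / (α₁ + 2α₂) = 2.45 / 1.0625 = 2.31 mmol/kg

DIC = 2.31 mmol/kg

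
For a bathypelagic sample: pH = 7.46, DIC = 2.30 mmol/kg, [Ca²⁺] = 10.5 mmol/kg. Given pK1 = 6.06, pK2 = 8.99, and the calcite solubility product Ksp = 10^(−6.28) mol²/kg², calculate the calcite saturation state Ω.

α₂ = 1 / (1 + [H⁺]/K2 + [H⁺]²/(K1K2)) = 1 / (1 + 10^+1.53 + 10^+0.13)
   = 1 / (1 + 33.884 + 1.3490) = 1/36.233 = 0.02760
[CO3²⁻] = α₂ × DIC = 0.02760 × 2.30 = 0.06348 mmol/kg
Ksp = 10^(−6.28) = 5.248×10^-7
Ω = [Ca²⁺][CO3²⁻]/Ksp = (10.5×10^-3)(6.348×10^-5) / 5.248×10^-7 = 1.27

Ω = 1.27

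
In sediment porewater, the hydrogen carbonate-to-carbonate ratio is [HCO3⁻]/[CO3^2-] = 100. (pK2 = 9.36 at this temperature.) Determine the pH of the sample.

From K2 = [H⁺][CO3^2-]/[HCO3⁻]:  pH = pK2 − log₁₀([HCO3⁻]/[CO3^2-])
log₁₀(100) = +2.000
pH = 9.36 − (+2.000) = 7.36

pH = 7.36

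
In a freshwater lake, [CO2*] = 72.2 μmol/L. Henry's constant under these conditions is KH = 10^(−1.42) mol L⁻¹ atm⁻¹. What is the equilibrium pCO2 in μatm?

pCO2 = 1900 μatm

KH = 10^(−1.42) = 3.802×10^-2 mol L⁻¹ atm⁻¹
pCO2 = [CO2*]/KH = 72.2×10^-6 / 3.802×10^-2 = 1.90×10^-3 atm = 1900 μatm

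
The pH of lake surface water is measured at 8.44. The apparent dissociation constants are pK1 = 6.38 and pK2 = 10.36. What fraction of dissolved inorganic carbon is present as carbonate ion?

α₂ = 1 / (1 + [H⁺]/K2 + [H⁺]²/(K1K2)) = 1 / (1 + 10^+1.92 + 10^-0.14)
   = 1 / (1 + 83.176 + 0.72444) = 1/84.901 = 0.01178

α₂ = 0.0118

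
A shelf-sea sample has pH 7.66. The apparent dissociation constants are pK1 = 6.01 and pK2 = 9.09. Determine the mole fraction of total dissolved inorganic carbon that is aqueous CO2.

α₀ = 0.0211

α₀ = 1 / (1 + K1/[H⁺] + K1K2/[H⁺]²) = 1 / (1 + 10^+1.65 + 10^+0.22)
   = 1 / (1 + 44.668 + 1.6596) = 1/47.328 = 0.02113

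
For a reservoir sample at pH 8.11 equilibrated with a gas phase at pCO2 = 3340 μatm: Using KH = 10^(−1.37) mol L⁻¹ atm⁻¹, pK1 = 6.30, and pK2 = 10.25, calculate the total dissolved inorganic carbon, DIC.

[CO2*] = KH · pCO2 = 10^(−1.37) × 3340×10^-6 = 1.425×10^-4 mol/L
α₀ = 1/(1 + K1/[H⁺] + K1K2/[H⁺]²) = 1/(1 + 10^+1.81 + 10^-0.33) = 0.01514
DIC = [CO2*]/α₀ = 1.425×10^-4 / 0.01514 = 9.41 mmol/L

DIC = 9.41 mmol/L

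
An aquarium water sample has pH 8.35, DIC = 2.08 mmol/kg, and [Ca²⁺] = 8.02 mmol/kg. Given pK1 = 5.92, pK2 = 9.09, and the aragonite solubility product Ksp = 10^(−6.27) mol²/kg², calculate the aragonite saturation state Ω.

Ω = 4.77

α₂ = 1 / (1 + [H⁺]/K2 + [H⁺]²/(K1K2)) = 1 / (1 + 10^+0.74 + 10^-1.69)
   = 1 / (1 + 5.4954 + 0.020417) = 1/6.5158 = 0.1535
[CO3²⁻] = α₂ × DIC = 0.1535 × 2.08 = 0.3192 mmol/kg
Ksp = 10^(−6.27) = 5.370×10^-7
Ω = [Ca²⁺][CO3²⁻]/Ksp = (8.02×10^-3)(3.192×10^-4) / 5.370×10^-7 = 4.77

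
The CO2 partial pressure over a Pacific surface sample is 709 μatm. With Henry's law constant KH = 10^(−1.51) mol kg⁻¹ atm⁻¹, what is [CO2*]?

[CO2*] = 21.9 μmol/kg

KH = 10^(−1.51) = 3.090×10^-2 mol kg⁻¹ atm⁻¹
[CO2*] = KH · pCO2 = 3.090×10^-2 × 709×10^-6 atm = 2.19×10^-5 mol/kg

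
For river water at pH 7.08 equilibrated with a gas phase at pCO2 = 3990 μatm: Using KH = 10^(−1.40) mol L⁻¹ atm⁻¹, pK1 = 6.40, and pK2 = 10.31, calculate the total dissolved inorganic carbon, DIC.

[CO2*] = KH · pCO2 = 10^(−1.40) × 3990×10^-6 = 1.588×10^-4 mol/L
α₀ = 1/(1 + K1/[H⁺] + K1K2/[H⁺]²) = 1/(1 + 10^+0.68 + 10^-2.55) = 0.1727
DIC = [CO2*]/α₀ = 1.588×10^-4 / 0.1727 = 0.920 mmol/L

DIC = 0.920 mmol/L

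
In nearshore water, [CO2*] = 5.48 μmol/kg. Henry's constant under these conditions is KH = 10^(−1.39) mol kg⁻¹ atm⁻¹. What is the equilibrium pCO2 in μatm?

pCO2 = 135 μatm

KH = 10^(−1.39) = 4.074×10^-2 mol kg⁻¹ atm⁻¹
pCO2 = [CO2*]/KH = 5.48×10^-6 / 4.074×10^-2 = 1.35×10^-4 atm = 135 μatm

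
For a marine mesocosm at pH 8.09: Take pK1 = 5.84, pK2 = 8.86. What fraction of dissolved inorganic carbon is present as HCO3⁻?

α₁ = 0.851

α₁ = 1 / (1 + [H⁺]/K1 + K2/[H⁺]) = 1 / (1 + 10^-2.25 + 10^-0.77)
   = 1 / (1 + 0.0056234 + 0.16982) = 1/1.1754 = 0.8507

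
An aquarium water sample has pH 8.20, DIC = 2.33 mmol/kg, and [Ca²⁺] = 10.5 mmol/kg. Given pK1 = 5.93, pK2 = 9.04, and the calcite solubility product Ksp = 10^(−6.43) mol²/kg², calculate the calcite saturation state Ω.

α₂ = 1 / (1 + [H⁺]/K2 + [H⁺]²/(K1K2)) = 1 / (1 + 10^+0.84 + 10^-1.43)
   = 1 / (1 + 6.9183 + 0.037154) = 1/7.9555 = 0.1257
[CO3²⁻] = α₂ × DIC = 0.1257 × 2.33 = 0.2929 mmol/kg
Ksp = 10^(−6.43) = 3.715×10^-7
Ω = [Ca²⁺][CO3²⁻]/Ksp = (10.5×10^-3)(2.929×10^-4) / 3.715×10^-7 = 8.28

Ω = 8.28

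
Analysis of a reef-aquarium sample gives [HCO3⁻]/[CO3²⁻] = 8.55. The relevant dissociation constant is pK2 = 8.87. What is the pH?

From K2 = [H⁺][CO3²⁻]/[HCO3⁻]:  pH = pK2 − log₁₀([HCO3⁻]/[CO3²⁻])
log₁₀(8.55) = +0.932
pH = 8.87 − (+0.932) = 7.94

pH = 7.94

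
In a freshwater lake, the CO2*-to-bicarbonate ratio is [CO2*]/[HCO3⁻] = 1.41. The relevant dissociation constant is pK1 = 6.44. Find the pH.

pH = 6.29

From K1 = [H⁺][HCO3⁻]/[CO2*]:  pH = pK1 − log₁₀([CO2*]/[HCO3⁻])
log₁₀(1.41) = +0.149
pH = 6.44 − (+0.149) = 6.29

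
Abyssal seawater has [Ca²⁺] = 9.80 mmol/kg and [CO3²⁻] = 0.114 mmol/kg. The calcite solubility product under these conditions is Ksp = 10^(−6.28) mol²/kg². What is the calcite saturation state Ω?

Ω = 2.13

Ksp = 10^(−6.28) = 5.248×10^-7
Ω = [Ca²⁺][CO3²⁻]/Ksp = (9.80×10^-3)(0.114×10^-3) / 5.248×10^-7 = 2.13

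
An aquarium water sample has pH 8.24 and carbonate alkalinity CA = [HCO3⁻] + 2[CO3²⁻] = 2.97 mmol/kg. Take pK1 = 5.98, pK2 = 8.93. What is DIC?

CA = [HCO3⁻] + 2[CO3²⁻] = (α₁ + 2α₂)·DIC
At pH 8.24: [H⁺]/K1 = 10^-2.26 = 0.0054954, K2/[H⁺] = 10^-0.69 = 0.20417
α₁ = 1/(1 + 0.0054954 + 0.20417) = 1/1.2097 = 0.8267; α₂ = α₁·K2/[H⁺] = 0.1688
α₁ + 2α₂ = 1.1642
DIC = CA / (α₁ + 2α₂) = 2.97 / 1.1642 = 2.55 mmol/kg

DIC = 2.55 mmol/kg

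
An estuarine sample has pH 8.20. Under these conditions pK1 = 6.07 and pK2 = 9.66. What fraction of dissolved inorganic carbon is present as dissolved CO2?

α₀ = 0.00711

α₀ = 1 / (1 + K1/[H⁺] + K1K2/[H⁺]²) = 1 / (1 + 10^+2.13 + 10^+0.67)
   = 1 / (1 + 134.90 + 4.6774) = 1/140.57 = 0.007114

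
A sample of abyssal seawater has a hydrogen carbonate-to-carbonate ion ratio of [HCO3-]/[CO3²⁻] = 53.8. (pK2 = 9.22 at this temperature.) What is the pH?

pH = 7.49

From K2 = [H⁺][CO3²⁻]/[HCO3-]:  pH = pK2 − log₁₀([HCO3-]/[CO3²⁻])
log₁₀(53.8) = +1.731
pH = 9.22 − (+1.731) = 7.49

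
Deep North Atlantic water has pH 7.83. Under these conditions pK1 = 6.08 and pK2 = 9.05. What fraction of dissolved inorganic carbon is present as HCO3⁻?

α₁ = 1 / (1 + [H⁺]/K1 + K2/[H⁺]) = 1 / (1 + 10^-1.75 + 10^-1.22)
   = 1 / (1 + 0.017783 + 0.060256) = 1/1.0780 = 0.9276

α₁ = 0.928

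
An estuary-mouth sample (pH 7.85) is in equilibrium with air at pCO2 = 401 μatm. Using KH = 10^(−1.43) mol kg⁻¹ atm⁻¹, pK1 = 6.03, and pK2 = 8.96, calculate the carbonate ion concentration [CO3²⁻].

[CO3²⁻] = 0.0764 mmol/kg

[CO2*] = KH · pCO2 = 10^(−1.43) × 401×10^-6 = 1.490×10^-5 mol/kg
α₀ = 1/(1 + K1/[H⁺] + K1K2/[H⁺]²) = 1/(1 + 10^+1.82 + 10^+0.71) = 0.01385
DIC = [CO2*]/α₀ = 1.490×10^-5 / 0.01385 = 1.076 mmol/kg
[CO3²⁻] = α₂·DIC; α₂ = 0.07104, so [CO3²⁻] = 0.07104 × 1.076 = 0.0764 mmol/kg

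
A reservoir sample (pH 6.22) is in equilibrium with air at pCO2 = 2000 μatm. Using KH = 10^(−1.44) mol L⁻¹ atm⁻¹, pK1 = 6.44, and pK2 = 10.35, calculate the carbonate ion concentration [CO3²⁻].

[CO3²⁻] = 0.00324 μmol/L

[CO2*] = KH · pCO2 = 10^(−1.44) × 2000×10^-6 = 7.262×10^-5 mol/L
α₀ = 1/(1 + K1/[H⁺] + K1K2/[H⁺]²) = 1/(1 + 10^-0.22 + 10^-4.35) = 0.6240
DIC = [CO2*]/α₀ = 7.262×10^-5 / 0.6240 = 0.1164 mmol/L
[CO3²⁻] = α₂·DIC; α₂ = 2.787×10^-5, so [CO3²⁻] = 2.787×10^-5 × 0.1164 = 3.24×10^-6 mmol/L = 0.00324 μmol/L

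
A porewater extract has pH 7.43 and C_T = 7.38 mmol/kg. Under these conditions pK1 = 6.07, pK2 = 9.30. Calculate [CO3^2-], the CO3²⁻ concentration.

[CO3²⁻] = 0.0942 mmol/kg

α₂ = 1 / (1 + [H⁺]/K2 + [H⁺]²/(K1K2)) = 1 / (1 + 10^+1.87 + 10^+0.51)
   = 1 / (1 + 74.131 + 3.2359) = 1/78.367 = 0.01276
[CO3²⁻] = α₂ × DIC = 0.01276 × 7.38 = 0.0942 mmol/kg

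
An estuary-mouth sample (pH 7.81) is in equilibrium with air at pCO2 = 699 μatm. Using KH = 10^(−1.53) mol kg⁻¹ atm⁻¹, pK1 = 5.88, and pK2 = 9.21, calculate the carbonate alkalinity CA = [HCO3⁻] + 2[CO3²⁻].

CA = 1.90 mmol/kg

[CO2*] = KH · pCO2 = 10^(−1.53) × 699×10^-6 = 2.063×10^-5 mol/kg
α₀ = 1/(1 + K1/[H⁺] + K1K2/[H⁺]²) = 1/(1 + 10^+1.93 + 10^+0.53) = 0.01117
DIC = [CO2*]/α₀ = 2.063×10^-5 / 0.01117 = 1.846 mmol/kg
CA = (α₁ + 2α₂)·DIC = (0.9510 + 2×0.03786) × 1.846 = 1.90 mmol/kg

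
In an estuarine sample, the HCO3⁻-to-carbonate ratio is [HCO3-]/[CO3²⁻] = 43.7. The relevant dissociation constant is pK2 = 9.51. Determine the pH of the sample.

pH = 7.87

From K2 = [H⁺][CO3²⁻]/[HCO3-]:  pH = pK2 − log₁₀([HCO3-]/[CO3²⁻])
log₁₀(43.7) = +1.640
pH = 9.51 − (+1.640) = 7.87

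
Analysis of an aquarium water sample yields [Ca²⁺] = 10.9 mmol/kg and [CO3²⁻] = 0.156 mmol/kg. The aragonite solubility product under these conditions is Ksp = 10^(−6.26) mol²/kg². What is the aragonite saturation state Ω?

Ω = 3.09

Ksp = 10^(−6.26) = 5.495×10^-7
Ω = [Ca²⁺][CO3²⁻]/Ksp = (10.9×10^-3)(0.156×10^-3) / 5.495×10^-7 = 3.09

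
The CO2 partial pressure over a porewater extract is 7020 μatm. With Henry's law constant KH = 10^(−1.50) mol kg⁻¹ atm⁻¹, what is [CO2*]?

[CO2*] = 222 μmol/kg

KH = 10^(−1.50) = 3.162×10^-2 mol kg⁻¹ atm⁻¹
[CO2*] = KH · pCO2 = 3.162×10^-2 × 7020×10^-6 atm = 2.22×10^-4 mol/kg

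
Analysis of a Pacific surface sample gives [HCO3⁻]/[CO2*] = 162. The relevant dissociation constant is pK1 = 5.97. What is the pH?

pH = 8.18

From K1 = [H⁺][HCO3⁻]/[CO2*]:  pH = pK1 + log₁₀([HCO3⁻]/[CO2*])
log₁₀(162) = +2.210
pH = 5.97 + (+2.210) = 8.18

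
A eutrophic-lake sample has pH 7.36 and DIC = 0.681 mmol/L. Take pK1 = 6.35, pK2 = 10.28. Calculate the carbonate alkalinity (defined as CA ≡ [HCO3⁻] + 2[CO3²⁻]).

CA = [HCO3⁻] + 2[CO3²⁻] = (α₁ + 2α₂)·DIC
At pH 7.36: [H⁺]/K1 = 10^-1.01 = 0.097724, K2/[H⁺] = 10^-2.92 = 0.0012023
α₁ = 1/(1 + 0.097724 + 0.0012023) = 1/1.0989 = 0.9100; α₂ = α₁·K2/[H⁺] = 0.001094
α₁ + 2α₂ = 0.9122
CA = 0.9122 × 0.681 = 0.621 mmol/L

CA = 0.621 mmol/L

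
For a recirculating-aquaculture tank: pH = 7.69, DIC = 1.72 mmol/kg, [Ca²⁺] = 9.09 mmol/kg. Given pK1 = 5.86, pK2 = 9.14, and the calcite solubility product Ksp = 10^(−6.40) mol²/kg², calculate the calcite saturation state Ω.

Ω = 1.33

α₂ = 1 / (1 + [H⁺]/K2 + [H⁺]²/(K1K2)) = 1 / (1 + 10^+1.45 + 10^-0.38)
   = 1 / (1 + 28.184 + 0.41687) = 1/29.601 = 0.03378
[CO3²⁻] = α₂ × DIC = 0.03378 × 1.72 = 0.05811 mmol/kg
Ksp = 10^(−6.40) = 3.981×10^-7
Ω = [Ca²⁺][CO3²⁻]/Ksp = (9.09×10^-3)(5.811×10^-5) / 3.981×10^-7 = 1.33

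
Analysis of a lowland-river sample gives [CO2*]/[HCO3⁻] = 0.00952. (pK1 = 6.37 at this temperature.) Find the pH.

From K1 = [H⁺][HCO3⁻]/[CO2*]:  pH = pK1 − log₁₀([CO2*]/[HCO3⁻])
log₁₀(0.00952) = -2.021
pH = 6.37 − (-2.021) = 8.39

pH = 8.39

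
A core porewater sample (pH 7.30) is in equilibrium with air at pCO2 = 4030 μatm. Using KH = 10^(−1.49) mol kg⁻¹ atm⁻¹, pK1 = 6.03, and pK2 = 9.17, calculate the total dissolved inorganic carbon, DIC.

DIC = 2.59 mmol/kg

[CO2*] = KH · pCO2 = 10^(−1.49) × 4030×10^-6 = 1.304×10^-4 mol/kg
α₀ = 1/(1 + K1/[H⁺] + K1K2/[H⁺]²) = 1/(1 + 10^+1.27 + 10^-0.60) = 0.05032
DIC = [CO2*]/α₀ = 1.304×10^-4 / 0.05032 = 2.59 mmol/kg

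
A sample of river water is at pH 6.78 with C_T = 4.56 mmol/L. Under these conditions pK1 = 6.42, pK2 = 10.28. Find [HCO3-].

α₁ = 1 / (1 + [H⁺]/K1 + K2/[H⁺]) = 1 / (1 + 10^-0.36 + 10^-3.50)
   = 1 / (1 + 0.43652 + 0.00031623) = 1/1.4368 = 0.6960
[HCO3⁻] = α₁ × DIC = 0.6960 × 4.56 = 3.17 mmol/L

[HCO3⁻] = 3.17 mmol/L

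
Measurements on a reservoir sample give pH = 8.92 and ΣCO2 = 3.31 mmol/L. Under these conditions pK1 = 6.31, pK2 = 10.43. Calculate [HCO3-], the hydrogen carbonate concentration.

α₁ = 1 / (1 + [H⁺]/K1 + K2/[H⁺]) = 1 / (1 + 10^-2.61 + 10^-1.51)
   = 1 / (1 + 0.0024547 + 0.030903) = 1/1.0334 = 0.9677
[HCO3⁻] = α₁ × DIC = 0.9677 × 3.31 = 3.20 mmol/L

[HCO3⁻] = 3.20 mmol/L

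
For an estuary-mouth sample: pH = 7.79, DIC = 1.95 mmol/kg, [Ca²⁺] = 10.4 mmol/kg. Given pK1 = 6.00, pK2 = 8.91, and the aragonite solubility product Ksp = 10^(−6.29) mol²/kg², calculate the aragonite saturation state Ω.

α₂ = 1 / (1 + [H⁺]/K2 + [H⁺]²/(K1K2)) = 1 / (1 + 10^+1.12 + 10^-0.67)
   = 1 / (1 + 13.183 + 0.21380) = 1/14.396 = 0.06946
[CO3²⁻] = α₂ × DIC = 0.06946 × 1.95 = 0.1355 mmol/kg
Ksp = 10^(−6.29) = 5.129×10^-7
Ω = [Ca²⁺][CO3²⁻]/Ksp = (10.4×10^-3)(1.355×10^-4) / 5.129×10^-7 = 2.75

Ω = 2.75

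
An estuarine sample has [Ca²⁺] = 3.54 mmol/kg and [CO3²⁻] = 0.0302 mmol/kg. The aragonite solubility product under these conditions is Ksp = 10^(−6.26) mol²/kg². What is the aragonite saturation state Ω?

Ω = 0.195

Ksp = 10^(−6.26) = 5.495×10^-7
Ω = [Ca²⁺][CO3²⁻]/Ksp = (3.54×10^-3)(0.0302×10^-3) / 5.495×10^-7 = 0.195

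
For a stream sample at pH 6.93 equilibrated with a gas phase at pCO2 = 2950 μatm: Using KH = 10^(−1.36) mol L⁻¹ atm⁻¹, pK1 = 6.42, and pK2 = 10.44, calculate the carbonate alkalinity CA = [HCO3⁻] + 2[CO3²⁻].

[CO2*] = KH · pCO2 = 10^(−1.36) × 2950×10^-6 = 1.288×10^-4 mol/L
α₀ = 1/(1 + K1/[H⁺] + K1K2/[H⁺]²) = 1/(1 + 10^+0.51 + 10^-3.00) = 0.2360
DIC = [CO2*]/α₀ = 1.288×10^-4 / 0.2360 = 0.5456 mmol/L
CA = (α₁ + 2α₂)·DIC = (0.7637 + 2×0.0002360) × 0.5456 = 0.417 mmol/L

CA = 0.417 mmol/L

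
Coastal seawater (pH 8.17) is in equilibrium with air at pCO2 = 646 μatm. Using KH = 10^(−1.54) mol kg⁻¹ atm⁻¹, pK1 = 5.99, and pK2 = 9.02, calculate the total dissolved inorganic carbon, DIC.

[CO2*] = KH · pCO2 = 10^(−1.54) × 646×10^-6 = 1.863×10^-5 mol/kg
α₀ = 1/(1 + K1/[H⁺] + K1K2/[H⁺]²) = 1/(1 + 10^+2.18 + 10^+1.33) = 0.005756
DIC = [CO2*]/α₀ = 1.863×10^-5 / 0.005756 = 3.24 mmol/kg

DIC = 3.24 mmol/kg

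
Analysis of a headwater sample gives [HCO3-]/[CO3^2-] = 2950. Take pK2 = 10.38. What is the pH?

pH = 6.91

From K2 = [H⁺][CO3^2-]/[HCO3-]:  pH = pK2 − log₁₀([HCO3-]/[CO3^2-])
log₁₀(2950) = +3.470
pH = 10.38 − (+3.470) = 6.91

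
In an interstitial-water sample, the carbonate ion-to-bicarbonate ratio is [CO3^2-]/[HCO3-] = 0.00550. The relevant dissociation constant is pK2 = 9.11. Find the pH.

From K2 = [H⁺][CO3^2-]/[HCO3-]:  pH = pK2 + log₁₀([CO3^2-]/[HCO3-])
log₁₀(0.00550) = -2.260
pH = 9.11 + (-2.260) = 6.85

pH = 6.85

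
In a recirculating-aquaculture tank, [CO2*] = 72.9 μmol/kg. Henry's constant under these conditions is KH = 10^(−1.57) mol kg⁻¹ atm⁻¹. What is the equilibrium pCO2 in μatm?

KH = 10^(−1.57) = 2.692×10^-2 mol kg⁻¹ atm⁻¹
pCO2 = [CO2*]/KH = 72.9×10^-6 / 2.692×10^-2 = 2.71×10^-3 atm = 2710 μatm

pCO2 = 2710 μatm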